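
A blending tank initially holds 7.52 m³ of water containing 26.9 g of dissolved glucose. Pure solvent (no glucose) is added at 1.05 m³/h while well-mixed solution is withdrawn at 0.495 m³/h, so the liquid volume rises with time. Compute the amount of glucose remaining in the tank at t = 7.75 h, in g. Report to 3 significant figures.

Total volume: dV/dt = Q_in − Q_out = 0.55500 m³/h, so V(t) = 7.52 + 0.55500 t and V(7.75) = 11.821 m³.
No glucose enters, so dm/dt = −Q_out · (m/V).
Separate: dm/m = −Q_out dt/V(t) ⇒ ln(m/m₀) = −(Q_out/(Q_in−Q_out)) ln(V/V₀).
m = m₀ (V₀/V)^(Q_out/(Q_in−Q_out)) = 26.9 × (7.52/11.821)^(0.89189) = 17.970 g.

18.0 g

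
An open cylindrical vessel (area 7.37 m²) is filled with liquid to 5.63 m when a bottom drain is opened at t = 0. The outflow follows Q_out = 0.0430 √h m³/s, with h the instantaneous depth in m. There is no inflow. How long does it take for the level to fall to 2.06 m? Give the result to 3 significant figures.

321 s

Accumulation of liquid (constant cross-section A): A dh/dt = −0.0430 √h.
This is separable: 2 d(√h)/dt = −0.0430/A, so √h = √h₀ − (0.0430/(2A)) t.
t = 2A(√h₀ − √h)/0.0430 = 2·7.37·(√5.63 − √2.06)/0.0430
  = 14.740 × (2.3728 − 1.4353) / 0.0430 = 321.36 s.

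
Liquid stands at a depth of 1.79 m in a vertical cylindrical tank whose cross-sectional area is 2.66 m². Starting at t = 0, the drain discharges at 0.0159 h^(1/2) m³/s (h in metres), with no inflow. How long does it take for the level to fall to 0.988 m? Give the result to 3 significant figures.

Volume balance on the tank: A dh/dt = −0.0159 √h.
∫ h^(−1/2) dh = −(0.0159/A) ∫ dt, giving 2√h = 2√h₀ − (0.0159/A) t.
t = 2A(√h₀ − √h)/0.0159 = 2·2.66·(√1.79 − √0.988)/0.0159
  = 5.3200 × (1.3379 − 0.99398) / 0.0159 = 115.07 s.

115 s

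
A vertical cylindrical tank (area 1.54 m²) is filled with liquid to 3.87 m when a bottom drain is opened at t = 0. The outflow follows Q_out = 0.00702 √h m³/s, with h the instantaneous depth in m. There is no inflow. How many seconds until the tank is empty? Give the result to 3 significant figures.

A dh/dt = −Q_out = −0.00702 √h.
This is separable: 2 d(√h)/dt = −0.00702/A, so √h = √h₀ − (0.00702/(2A)) t.
Tank is empty when √h = 0: t_empty = 2A√h₀/0.00702.
t_empty = 2·1.54·√3.87/0.00702 = 3.0800·1.9672/0.00702 = 863.12 s.

863 s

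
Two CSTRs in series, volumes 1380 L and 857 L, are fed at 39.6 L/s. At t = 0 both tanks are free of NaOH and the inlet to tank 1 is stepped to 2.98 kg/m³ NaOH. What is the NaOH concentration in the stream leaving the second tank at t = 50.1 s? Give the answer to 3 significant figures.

1.59 kg/m³

Time constants: τᵢ = Vᵢ/Q for each well-mixed tank.
τ₁ = 1380/39.6 = 34.848 s; τ₂ = 857/39.6 = 21.641 s.
Tank 1: C₁ = C_in(1 − e^(−t/τ₁)). Tank 2 (τ₁ ≠ τ₂): C₂ = C_in[1 − (τ₁ e^(−t/τ₁) − τ₂ e^(−t/τ₂))/(τ₁ − τ₂)].
At t = 50.1: e^(−t/τ₁) = 0.23748, e^(−t/τ₂) = 0.098766.
C₂ = 2.98·[1 − (34.848·0.23748 − 21.641·0.098766)/(13.207)] = 2.98·0.53521 = 1.5949 kg/m³.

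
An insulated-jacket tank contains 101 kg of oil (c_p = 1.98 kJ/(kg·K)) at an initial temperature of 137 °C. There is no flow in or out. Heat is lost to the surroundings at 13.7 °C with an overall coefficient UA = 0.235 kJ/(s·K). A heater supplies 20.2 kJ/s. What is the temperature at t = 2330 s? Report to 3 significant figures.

Lumped-capacitance energy balance: M c_p dT/dt = UA(T_amb − T) + Q̇.
dT/dt = (T_ss − T)/τ with T_ss = T_amb + Q̇/UA = 13.7 + 20.2/0.235 = 99.657 °C, τ = M c_p/UA = 101·1.98/0.235 = 850.98 s.
Solution: T(t) = T_ss + (T₀ − T_ss) e^(−t/τ).
T(2330) = 99.657 + (37.343)·0.064698 = 102.07 °C.

102 °C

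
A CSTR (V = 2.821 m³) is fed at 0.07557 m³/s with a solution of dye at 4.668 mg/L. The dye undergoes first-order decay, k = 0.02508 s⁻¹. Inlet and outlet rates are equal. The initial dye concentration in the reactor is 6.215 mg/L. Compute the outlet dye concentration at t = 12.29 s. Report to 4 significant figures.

Species balance: V dC/dt = Q C_in − Q C − k V C.
This is linear with rate a = Q/V + k = 0.0518684 s⁻¹.
C_ss = Q C_in/(Q + kV) = 2.41087 mg/L; C(t) = C_ss + (C₀ − C_ss) e^(−a t).
C(12.29) = 2.41087 + (3.80413)·e^(−0.0518684·12.29) = 2.41087 + (3.80413)·0.528632 = 4.42186 mg/L.

4.422 mg/L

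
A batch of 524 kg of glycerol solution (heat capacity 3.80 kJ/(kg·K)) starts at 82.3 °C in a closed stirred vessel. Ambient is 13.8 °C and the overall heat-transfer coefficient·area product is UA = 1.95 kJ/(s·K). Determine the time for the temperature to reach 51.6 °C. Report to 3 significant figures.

Energy balance: M c_p dT/dt = −UA(T − T_amb).
τ = M c_p/UA = 1021.1 s; T_ss = T_amb = 13.800 °C.
T(t) = T_ss + (T₀ − T_ss)e^(−t/τ); set T = 51.6:
t = −τ ln[(T − T_ss)/(T₀ − T_ss)] = −1021.1 · ln(0.55182) = 607.09 s.

607 s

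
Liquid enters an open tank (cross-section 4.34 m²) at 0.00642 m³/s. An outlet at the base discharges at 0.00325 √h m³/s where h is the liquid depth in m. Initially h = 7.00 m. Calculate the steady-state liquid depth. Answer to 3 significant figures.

Volume balance on the tank: A dh/dt = Q_in − 0.00325 √h. At steady state dh/dt = 0:
Q_in = 0.00325 √h_ss ⇒ √h_ss = 0.00642/0.00325 = 1.9754.
h_ss = 1.9754² = 3.9021 m. (Since h₀ = 7.00 m > h_ss, the level will fall toward this value.)

3.90 m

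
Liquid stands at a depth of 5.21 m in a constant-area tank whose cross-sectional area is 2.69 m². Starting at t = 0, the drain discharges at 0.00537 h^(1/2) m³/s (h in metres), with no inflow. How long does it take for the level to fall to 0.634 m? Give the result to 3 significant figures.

With no inflow, A dh/dt = −0.00537 √h.
∫ h^(−1/2) dh = −(0.00537/A) ∫ dt, giving 2√h = 2√h₀ − (0.00537/A) t.
t = 2A(√h₀ − √h)/0.00537 = 2·2.69·(√5.21 − √0.634)/0.00537
  = 5.3800 × (2.2825 − 0.79624) / 0.00537 = 1489.1 s.

1490 s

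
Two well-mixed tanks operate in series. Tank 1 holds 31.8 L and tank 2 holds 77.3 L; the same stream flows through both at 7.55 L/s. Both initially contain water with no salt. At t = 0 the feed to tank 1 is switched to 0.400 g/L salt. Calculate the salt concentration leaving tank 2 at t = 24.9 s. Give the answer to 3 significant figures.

Each tank obeys Vᵢ dCᵢ/dt = Q(Cᵢ₋₁ − Cᵢ), so τᵢ = Vᵢ/Q.
τ₁ = 31.8/7.55 = 4.2119 s; τ₂ = 77.3/7.55 = 10.238 s.
Solving the cascade with C₁(0)=C₂(0)=0 gives C₂(t) = C_in[1 − (τ₁ e^(−t/τ₁) − τ₂ e^(−t/τ₂))/(τ₁ − τ₂)].
At t = 24.9: e^(−t/τ₁) = 0.0027073, e^(−t/τ₂) = 0.087859.
C₂ = 0.400·[1 − (4.2119·0.0027073 − 10.238·0.087859)/(-6.0265)] = 0.400·0.85263 = 0.34105 g/L.

0.341 g/L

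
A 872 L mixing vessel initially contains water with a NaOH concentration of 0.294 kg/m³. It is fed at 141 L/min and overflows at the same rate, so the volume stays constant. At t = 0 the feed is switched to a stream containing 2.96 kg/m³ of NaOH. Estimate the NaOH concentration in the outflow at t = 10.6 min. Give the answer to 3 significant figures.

Transient balance on the dissolved component: V dC/dt = Q(C_in − C).
Time constant τ = V/Q = 872/141 = 6.1844 min.
C approaches C_in exponentially: C(t) = C_in + (C₀ − C_in) e^(−t/τ).
C(10.6) = 2.96 + (0.294 − 2.96)·e^(−10.6/6.1844) = 2.96 + (-2.6660)·0.18015 = 2.4797 kg/m³.

2.48 kg/m³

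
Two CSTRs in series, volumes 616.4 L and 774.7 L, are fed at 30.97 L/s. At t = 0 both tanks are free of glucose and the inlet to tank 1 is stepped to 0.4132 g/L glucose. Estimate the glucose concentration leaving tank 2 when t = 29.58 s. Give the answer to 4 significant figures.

0.1574 g/L

Time constants: τᵢ = Vᵢ/Q for each well-mixed tank.
τ₁ = 616.4/30.97 = 19.9031 s; τ₂ = 774.7/30.97 = 25.0145 s.
Solving the cascade with C₁(0)=C₂(0)=0 gives C₂(t) = C_in[1 − (τ₁ e^(−t/τ₁) − τ₂ e^(−t/τ₂))/(τ₁ − τ₂)].
At t = 29.58: e^(−t/τ₁) = 0.226231, e^(−t/τ₂) = 0.306508.
C₂ = 0.4132·[1 − (19.9031·0.226231 − 25.0145·0.306508)/(-5.11140)] = 0.4132·0.380906 = 0.157390 g/L.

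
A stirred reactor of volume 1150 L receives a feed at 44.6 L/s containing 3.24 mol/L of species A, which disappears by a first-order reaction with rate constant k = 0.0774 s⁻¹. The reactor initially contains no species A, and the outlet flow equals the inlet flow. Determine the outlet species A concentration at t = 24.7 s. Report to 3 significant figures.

1.02 mol/L

V dC/dt = Q(C_in − C) − k V C.
This is linear with rate a = Q/V + k = 0.11618 s⁻¹.
C_ss = Q C_in/(Q + kV) = 1.0815 mol/L; C(t) = C_ss + (C₀ − C_ss) e^(−a t).
C(24.7) = 1.0815 + (-1.0815)·e^(−0.11618·24.7) = 1.0815 + (-1.0815)·0.056715 = 1.0202 mol/L.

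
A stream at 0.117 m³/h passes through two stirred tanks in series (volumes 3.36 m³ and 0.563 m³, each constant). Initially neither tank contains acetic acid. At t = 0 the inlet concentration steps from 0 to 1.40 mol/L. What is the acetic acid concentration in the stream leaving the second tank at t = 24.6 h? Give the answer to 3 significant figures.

Each tank obeys Vᵢ dCᵢ/dt = Q(Cᵢ₋₁ − Cᵢ), so τᵢ = Vᵢ/Q.
τ₁ = 3.36/0.117 = 28.718 h; τ₂ = 0.563/0.117 = 4.8120 h.
Tank 1: C₁ = C_in(1 − e^(−t/τ₁)). Tank 2 (τ₁ ≠ τ₂): C₂ = C_in[1 − (τ₁ e^(−t/τ₁) − τ₂ e^(−t/τ₂))/(τ₁ − τ₂)].
At t = 24.6: e^(−t/τ₁) = 0.42460, e^(−t/τ₂) = 0.0060225.
C₂ = 1.40·[1 − (28.718·0.42460 − 4.8120·0.0060225)/(23.906)] = 1.40·0.49115 = 0.68760 mol/L.

0.688 mol/L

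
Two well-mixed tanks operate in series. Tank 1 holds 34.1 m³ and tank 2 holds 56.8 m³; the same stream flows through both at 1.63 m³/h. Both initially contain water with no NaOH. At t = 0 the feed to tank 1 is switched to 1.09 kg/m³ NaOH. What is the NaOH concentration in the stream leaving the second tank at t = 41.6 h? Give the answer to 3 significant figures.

Each tank obeys Vᵢ dCᵢ/dt = Q(Cᵢ₋₁ − Cᵢ), so τᵢ = Vᵢ/Q.
τ₁ = 34.1/1.63 = 20.920 h; τ₂ = 56.8/1.63 = 34.847 h.
Tank 1: C₁ = C_in(1 − e^(−t/τ₁)). Tank 2 (τ₁ ≠ τ₂): C₂ = C_in[1 − (τ₁ e^(−t/τ₁) − τ₂ e^(−t/τ₂))/(τ₁ − τ₂)].
At t = 41.6: e^(−t/τ₁) = 0.13690, e^(−t/τ₂) = 0.30307.
C₂ = 1.09·[1 − (20.920·0.13690 − 34.847·0.30307)/(-13.926)] = 1.09·0.44732 = 0.48758 kg/m³.

0.488 kg/m³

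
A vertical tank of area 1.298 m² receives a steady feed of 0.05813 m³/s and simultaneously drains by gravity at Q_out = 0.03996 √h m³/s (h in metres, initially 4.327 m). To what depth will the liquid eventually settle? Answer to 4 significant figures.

2.116 m

Level balance: A dh/dt = 0.05813 − 0.03996 √h. Setting dh/dt = 0:
Q_in = 0.03996 √h_ss ⇒ √h_ss = 0.05813/0.03996 = 1.45470.
h_ss = 1.45470² = 2.11617 m. (Since h₀ = 4.327 m > h_ss, the level will fall toward this value.)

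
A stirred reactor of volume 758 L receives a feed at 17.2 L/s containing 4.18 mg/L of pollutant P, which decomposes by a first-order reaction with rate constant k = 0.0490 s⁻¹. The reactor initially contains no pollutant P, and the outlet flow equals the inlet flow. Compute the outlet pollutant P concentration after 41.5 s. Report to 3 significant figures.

Accumulation = in − out − consumed: V dC/dt = Q C_in − Q C − k V C.
dC/dt = (Q/V) C_in − (Q/V + k) C; effective rate a = Q/V + k = 0.022691 + 0.0490 = 0.071691 s⁻¹.
C_ss = Q C_in/(Q + kV) = 1.3230 mg/L; C(t) = C_ss + (C₀ − C_ss) e^(−a t).
C(41.5) = 1.3230 + (-1.3230)·e^(−0.071691·41.5) = 1.3230 + (-1.3230)·0.051038 = 1.2555 mg/L.

1.26 mg/L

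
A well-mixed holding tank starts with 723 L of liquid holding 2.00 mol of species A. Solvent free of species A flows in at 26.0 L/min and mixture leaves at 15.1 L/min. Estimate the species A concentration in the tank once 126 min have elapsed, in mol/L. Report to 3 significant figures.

Total volume: dV/dt = Q_in − Q_out = 10.900 L/min, so V(t) = 723 + 10.900 t and V(126) = 2096.4 L.
Species balance (pure solvent in): dm/dt = −Q_out · m/V(t).
Separate: dm/m = −Q_out dt/V(t) ⇒ ln(m/m₀) = −(Q_out/(Q_in−Q_out)) ln(V/V₀).
m = m₀ (V₀/V)^(Q_out/(Q_in−Q_out)) = 2.00 × (723/2096.4)^(1.3853) = 0.45766 mol.
C = m/V = 0.45766/2096.4 = 0.00021831 mol/L.

0.000218 mol/L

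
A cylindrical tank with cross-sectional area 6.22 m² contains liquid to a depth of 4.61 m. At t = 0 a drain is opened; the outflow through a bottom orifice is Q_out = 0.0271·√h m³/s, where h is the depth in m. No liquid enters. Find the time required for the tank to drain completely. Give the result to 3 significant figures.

A dh/dt = −Q_out = −0.0271 √h.
Separate and integrate: 2(√h − √h₀) = −(0.0271/A) t.
Set h = 0: 2√h₀ = (0.0271/A) t_empty ⇒ t_empty = 2A√h₀/0.0271.
t_empty = 2·6.22·√4.61/0.0271 = 12.440·2.1471/0.0271 = 985.60 s.

986 s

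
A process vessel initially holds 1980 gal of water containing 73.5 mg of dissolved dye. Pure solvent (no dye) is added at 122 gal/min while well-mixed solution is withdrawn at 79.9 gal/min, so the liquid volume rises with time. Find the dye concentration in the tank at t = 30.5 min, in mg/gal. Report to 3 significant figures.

Let m(t) be the amount of dye. Volume: V(t) = V₀ + (Q_in − Q_out) t = 1980 + 42.100 t; V(30.5) = 3264.0 gal.
Species balance (pure solvent in): dm/dt = −Q_out · m/V(t).
Separate: dm/m = −Q_out dt/V(t) ⇒ ln(m/m₀) = −(Q_out/(Q_in−Q_out)) ln(V/V₀).
m = m₀ (V₀/V)^(Q_out/(Q_in−Q_out)) = 73.5 × (1980/3264.0)^(1.8979) = 28.463 mg.
C = m/V = 28.463/3264.0 = 0.0087201 mg/gal.

0.00872 mg/gal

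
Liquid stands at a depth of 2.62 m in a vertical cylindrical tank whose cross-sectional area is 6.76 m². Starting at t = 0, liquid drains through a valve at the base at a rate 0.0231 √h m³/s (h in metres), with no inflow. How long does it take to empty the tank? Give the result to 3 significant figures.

947 s

With no inflow, A dh/dt = −0.0231 √h.
∫ h^(−1/2) dh = −(0.0231/A) ∫ dt, giving 2√h = 2√h₀ − (0.0231/A) t.
Set h = 0: 2√h₀ = (0.0231/A) t_empty ⇒ t_empty = 2A√h₀/0.0231.
t_empty = 2·6.76·√2.62/0.0231 = 13.520·1.6186/0.0231 = 947.36 s.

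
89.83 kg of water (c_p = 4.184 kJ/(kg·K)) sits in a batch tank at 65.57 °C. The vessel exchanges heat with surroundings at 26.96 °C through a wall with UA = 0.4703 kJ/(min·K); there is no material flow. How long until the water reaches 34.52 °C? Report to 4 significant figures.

1303 min

First-law balance (no shaft work): M c_p dT/dt = −UA(T − T_amb).
τ = M c_p/UA = 799.168 min; T_ss = T_amb = 26.9600 °C.
T(t) = T_ss + (T₀ − T_ss)e^(−t/τ); set T = 34.52:
t = −τ ln[(T − T_ss)/(T₀ − T_ss)] = −799.168 · ln(0.195804) = 1303.16 min.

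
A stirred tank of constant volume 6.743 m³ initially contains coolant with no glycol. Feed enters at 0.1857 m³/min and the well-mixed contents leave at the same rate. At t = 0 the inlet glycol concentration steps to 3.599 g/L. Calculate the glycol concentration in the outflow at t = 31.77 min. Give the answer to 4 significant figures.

Species balance on the tank: V dC/dt = Q(C_in − C).
Time constant τ = V/Q = 6.743/0.1857 = 36.3113 min.
C approaches C_in exponentially: C(t) = C_in + (C₀ − C_in) e^(−t/τ).
C(31.77) = 3.599 + (0 − 3.599)·e^(−31.77/36.3113) = 3.599 + (-3.59900)·0.416889 = 2.09862 g/L.

2.099 g/L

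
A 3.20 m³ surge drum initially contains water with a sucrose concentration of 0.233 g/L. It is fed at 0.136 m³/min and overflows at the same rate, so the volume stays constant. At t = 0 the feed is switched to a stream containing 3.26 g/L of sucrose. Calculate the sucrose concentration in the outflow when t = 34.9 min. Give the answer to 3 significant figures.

Accumulation = in − out for the solute gives V dC/dt = Q(C_in − C).
So dC/dt = (C_in − C)/τ with τ = V/Q = 3.20/0.136 = 23.529 min.
This is linear first-order; C(t) = C_in + (C₀ − C_in) e^(−t/τ).
C(34.9) = 3.26 + (0.233 − 3.26)·e^(−34.9/23.529) = 3.26 + (-3.0270)·0.22690 = 2.5732 g/L.

2.57 g/L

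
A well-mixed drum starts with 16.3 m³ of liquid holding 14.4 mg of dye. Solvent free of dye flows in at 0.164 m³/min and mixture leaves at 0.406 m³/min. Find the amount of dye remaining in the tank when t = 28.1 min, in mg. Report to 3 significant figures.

Let m(t) be the amount of dye. Volume: V(t) = V₀ + (Q_in − Q_out) t = 16.3 − 0.24200 t; V(28.1) = 9.4998 m³.
Solute balance: dm/dt = 0 − Q_out C = −Q_out m/V(t).
dm/m = −Q_out dt/(V₀ − 0.24200 t); integrating gives ln(m/m₀) = −(Q_out/(Q_in−Q_out)) ln(V/V₀).
m = m₀ (V₀/V)^(Q_out/(Q_in−Q_out)) = 14.4 × (16.3/9.4998)^(-1.6777) = 5.8209 mg.

5.82 mg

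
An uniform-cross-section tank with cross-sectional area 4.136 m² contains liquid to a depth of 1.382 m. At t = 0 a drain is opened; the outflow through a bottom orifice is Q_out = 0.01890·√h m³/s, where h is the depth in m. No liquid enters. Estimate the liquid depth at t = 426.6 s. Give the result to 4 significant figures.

0.04035 m

With no inflow, A dh/dt = −0.01890 √h.
∫ h^(−1/2) dh = −(0.01890/A) ∫ dt, giving 2√h = 2√h₀ − (0.01890/A) t.
√h = √1.382 − 0.01890·426.6/(2·4.136) = 1.17558 − 0.974703 = 0.200882.
h = 0.200882² = 0.0403537 m.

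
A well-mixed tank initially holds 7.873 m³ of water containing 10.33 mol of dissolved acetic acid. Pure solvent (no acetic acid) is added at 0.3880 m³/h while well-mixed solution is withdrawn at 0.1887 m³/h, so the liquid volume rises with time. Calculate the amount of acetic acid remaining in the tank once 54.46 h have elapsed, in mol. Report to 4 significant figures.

4.548 mol

Total volume: dV/dt = Q_in − Q_out = 0.199300 m³/h, so V(t) = 7.873 + 0.199300 t and V(54.46) = 18.7269 m³.
No acetic acid enters, so dm/dt = −Q_out · (m/V).
dm/m = −Q_out dt/(V₀ + 0.199300 t); integrating gives ln(m/m₀) = −(Q_out/(Q_in−Q_out)) ln(V/V₀).
m = m₀ (V₀/V)^(Q_out/(Q_in−Q_out)) = 10.33 × (7.873/18.7269)^(0.946814) = 4.54769 mol.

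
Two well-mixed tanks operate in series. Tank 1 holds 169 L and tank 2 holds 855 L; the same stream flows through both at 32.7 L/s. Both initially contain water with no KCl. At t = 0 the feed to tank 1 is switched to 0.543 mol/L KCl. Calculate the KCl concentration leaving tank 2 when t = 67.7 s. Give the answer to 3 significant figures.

Time constants: τᵢ = Vᵢ/Q for each well-mixed tank.
τ₁ = 169/32.7 = 5.1682 s; τ₂ = 855/32.7 = 26.147 s.
Solving the cascade with C₁(0)=C₂(0)=0 gives C₂(t) = C_in[1 − (τ₁ e^(−t/τ₁) − τ₂ e^(−t/τ₂))/(τ₁ − τ₂)].
At t = 67.7: e^(−t/τ₁) = 2.0466e-06, e^(−t/τ₂) = 0.075078.
C₂ = 0.543·[1 − (5.1682·2.0466e-06 − 26.147·0.075078)/(-20.979)] = 0.543·0.90643 = 0.49219 mol/L.

0.492 mol/L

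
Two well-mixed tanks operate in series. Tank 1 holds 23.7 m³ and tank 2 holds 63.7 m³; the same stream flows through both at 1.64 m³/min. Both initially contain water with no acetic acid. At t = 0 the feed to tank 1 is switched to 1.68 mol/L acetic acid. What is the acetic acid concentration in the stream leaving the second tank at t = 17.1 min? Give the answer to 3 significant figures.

0.262 mol/L

Each tank obeys Vᵢ dCᵢ/dt = Q(Cᵢ₋₁ − Cᵢ), so τᵢ = Vᵢ/Q.
τ₁ = 23.7/1.64 = 14.451 min; τ₂ = 63.7/1.64 = 38.841 min.
Solving the cascade with C₁(0)=C₂(0)=0 gives C₂(t) = C_in[1 − (τ₁ e^(−t/τ₁) − τ₂ e^(−t/τ₂))/(τ₁ − τ₂)].
At t = 17.1: e^(−t/τ₁) = 0.30627, e^(−t/τ₂) = 0.64387.
C₂ = 1.68·[1 − (14.451·0.30627 − 38.841·0.64387)/(-24.390)] = 1.68·0.15609 = 0.26224 mol/L.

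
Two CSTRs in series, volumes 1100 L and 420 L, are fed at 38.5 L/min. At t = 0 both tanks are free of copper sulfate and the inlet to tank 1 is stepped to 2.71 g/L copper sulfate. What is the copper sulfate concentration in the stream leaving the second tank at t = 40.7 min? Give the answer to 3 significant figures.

Each tank obeys Vᵢ dCᵢ/dt = Q(Cᵢ₋₁ − Cᵢ), so τᵢ = Vᵢ/Q.
τ₁ = 1100/38.5 = 28.571 min; τ₂ = 420/38.5 = 10.909 min.
Tank 1: C₁ = C_in(1 − e^(−t/τ₁)). Tank 2 (τ₁ ≠ τ₂): C₂ = C_in[1 − (τ₁ e^(−t/τ₁) − τ₂ e^(−t/τ₂))/(τ₁ − τ₂)].
At t = 40.7: e^(−t/τ₁) = 0.24063, e^(−t/τ₂) = 0.023973.
C₂ = 2.71·[1 − (28.571·0.24063 − 10.909·0.023973)/(17.662)] = 2.71·0.62555 = 1.6953 g/L.

1.70 g/L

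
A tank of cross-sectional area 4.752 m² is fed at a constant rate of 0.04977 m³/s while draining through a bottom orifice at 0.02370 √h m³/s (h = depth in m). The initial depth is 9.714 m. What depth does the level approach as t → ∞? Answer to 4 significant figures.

Level balance: A dh/dt = 0.04977 − 0.02370 √h. Setting dh/dt = 0:
Q_in = 0.02370 √h_ss ⇒ √h_ss = 0.04977/0.02370 = 2.10000.
h_ss = 2.10000² = 4.41000 m. (Since h₀ = 9.714 m > h_ss, the level will fall toward this value.)

4.410 m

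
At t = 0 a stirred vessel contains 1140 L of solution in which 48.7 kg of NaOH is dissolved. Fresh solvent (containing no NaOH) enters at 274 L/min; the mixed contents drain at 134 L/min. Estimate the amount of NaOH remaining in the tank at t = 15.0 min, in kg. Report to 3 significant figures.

17.9 kg

Let m(t) be the amount of NaOH. Volume: V(t) = V₀ + (Q_in − Q_out) t = 1140 + 140.00 t; V(15.0) = 3240.0 L.
Species balance (pure solvent in): dm/dt = −Q_out · m/V(t).
dm/m = −Q_out dt/(V₀ + 140.00 t); integrating gives ln(m/m₀) = −(Q_out/(Q_in−Q_out)) ln(V/V₀).
m = m₀ (V₀/V)^(Q_out/(Q_in−Q_out)) = 48.7 × (1140/3240.0)^(0.95714) = 17.920 kg.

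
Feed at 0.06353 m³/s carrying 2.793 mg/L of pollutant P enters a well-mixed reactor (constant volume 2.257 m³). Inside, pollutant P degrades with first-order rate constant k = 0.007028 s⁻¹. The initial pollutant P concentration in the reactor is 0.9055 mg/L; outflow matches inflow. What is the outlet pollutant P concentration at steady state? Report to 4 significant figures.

Accumulation = in − out − consumed: V dC/dt = Q C_in − Q C − k V C.
Steady state (dC/dt = 0): C_ss = Q C_in/(Q + kV) = C_in/(1 + kV/Q).
C_ss = 0.06353·2.793/(0.06353 + 0.007028·2.257) = 0.177439/0.0793922 = 2.23497 mg/L.

2.235 mg/L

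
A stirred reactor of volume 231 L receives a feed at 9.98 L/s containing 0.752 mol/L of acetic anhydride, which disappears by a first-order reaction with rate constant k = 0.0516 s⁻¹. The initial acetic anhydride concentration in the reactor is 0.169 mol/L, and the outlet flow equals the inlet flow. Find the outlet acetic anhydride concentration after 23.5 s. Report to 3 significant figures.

0.324 mol/L

Species balance: V dC/dt = Q C_in − Q C − k V C.
dC/dt = (Q/V) C_in − (Q/V + k) C; effective rate a = Q/V + k = 0.043203 + 0.0516 = 0.094803 s⁻¹.
C_ss = Q C_in/(Q + kV) = 0.34270 mol/L; C(t) = C_ss + (C₀ − C_ss) e^(−a t).
C(23.5) = 0.34270 + (-0.17370)·e^(−0.094803·23.5) = 0.34270 + (-0.17370)·0.10776 = 0.32398 mol/L.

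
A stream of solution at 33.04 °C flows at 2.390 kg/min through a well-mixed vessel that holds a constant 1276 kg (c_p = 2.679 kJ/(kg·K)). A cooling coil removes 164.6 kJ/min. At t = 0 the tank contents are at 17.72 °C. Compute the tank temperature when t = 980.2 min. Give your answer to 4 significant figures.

8.989 °C

M c_p dT/dt = ṁ c_p (T_in − T) − Q̇.
τ = M/ṁ = 533.891 min; T_ss = T_in − Q̇/(ṁ c_p) = 33.04 − 164.6/(2.390·2.679) = 7.33254 °C.
Integrating: T(t) = T_ss + (T₀ − T_ss) e^(−t/τ).
T(980.2) = 7.33254 + (10.3875)·e^(−980.2/533.891) = 7.33254 + (10.3875)·0.159461 = 8.98893 °C.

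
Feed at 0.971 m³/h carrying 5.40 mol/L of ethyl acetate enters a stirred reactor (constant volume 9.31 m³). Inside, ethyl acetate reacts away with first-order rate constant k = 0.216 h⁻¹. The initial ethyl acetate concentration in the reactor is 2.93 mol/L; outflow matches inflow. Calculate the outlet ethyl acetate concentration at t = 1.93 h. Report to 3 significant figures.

2.39 mol/L

Species balance: V dC/dt = Q C_in − Q C − k V C.
This is linear with rate a = Q/V + k = 0.32030 h⁻¹.
C_ss = Q C_in/(Q + kV) = 1.7584 mol/L; C(t) = C_ss + (C₀ − C_ss) e^(−a t).
C(1.93) = 1.7584 + (1.1716)·e^(−0.32030·1.93) = 1.7584 + (1.1716)·0.53893 = 2.3898 mol/L.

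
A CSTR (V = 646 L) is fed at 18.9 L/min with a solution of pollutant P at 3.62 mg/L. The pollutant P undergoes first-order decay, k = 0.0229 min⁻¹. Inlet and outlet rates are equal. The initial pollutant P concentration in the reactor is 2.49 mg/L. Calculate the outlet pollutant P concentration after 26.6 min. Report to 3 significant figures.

V dC/dt = Q(C_in − C) − k V C.
dC/dt = (Q/V) C_in − (Q/V + k) C; effective rate a = Q/V + k = 0.029257 + 0.0229 = 0.052157 min⁻¹.
C_ss = Q C_in/(Q + kV) = 2.0306 mg/L; C(t) = C_ss + (C₀ − C_ss) e^(−a t).
C(26.6) = 2.0306 + (0.45939)·e^(−0.052157·26.6) = 2.0306 + (0.45939)·0.24973 = 2.1453 mg/L.

2.15 mg/L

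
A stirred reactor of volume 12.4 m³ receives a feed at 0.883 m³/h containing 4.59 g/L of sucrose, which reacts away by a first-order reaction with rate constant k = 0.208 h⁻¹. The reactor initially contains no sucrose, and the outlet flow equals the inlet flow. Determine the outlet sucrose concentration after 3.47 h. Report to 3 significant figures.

0.726 g/L

Species balance: V dC/dt = Q C_in − Q C − k V C.
This is linear with rate a = Q/V + k = 0.27921 h⁻¹.
C_ss = Q C_in/(Q + kV) = 1.1706 g/L; C(t) = C_ss + (C₀ − C_ss) e^(−a t).
C(3.47) = 1.1706 + (-1.1706)·e^(−0.27921·3.47) = 1.1706 + (-1.1706)·0.37952 = 0.72636 g/L.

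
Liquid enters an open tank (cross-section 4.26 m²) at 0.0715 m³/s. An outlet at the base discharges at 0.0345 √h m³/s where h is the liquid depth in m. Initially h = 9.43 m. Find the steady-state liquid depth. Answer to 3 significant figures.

4.30 m

Level balance: A dh/dt = 0.0715 − 0.0345 √h. Setting dh/dt = 0:
Q_in = 0.0345 √h_ss ⇒ √h_ss = 0.0715/0.0345 = 2.0725.
h_ss = 2.0725² = 4.2951 m. (Since h₀ = 9.43 m > h_ss, the level will fall toward this value.)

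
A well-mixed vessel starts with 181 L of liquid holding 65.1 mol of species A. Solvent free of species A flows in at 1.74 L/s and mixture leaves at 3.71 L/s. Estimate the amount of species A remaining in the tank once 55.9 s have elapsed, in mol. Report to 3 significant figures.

11.1 mol

Let m(t) be the amount of species A. Volume: V(t) = V₀ + (Q_in − Q_out) t = 181 − 1.9700 t; V(55.9) = 70.877 L.
No species A enters, so dm/dt = −Q_out · (m/V).
dm/m = −Q_out dt/(V₀ − 1.9700 t); integrating gives ln(m/m₀) = −(Q_out/(Q_in−Q_out)) ln(V/V₀).
m = m₀ (V₀/V)^(Q_out/(Q_in−Q_out)) = 65.1 × (181/70.877)^(-1.8832) = 11.137 mol.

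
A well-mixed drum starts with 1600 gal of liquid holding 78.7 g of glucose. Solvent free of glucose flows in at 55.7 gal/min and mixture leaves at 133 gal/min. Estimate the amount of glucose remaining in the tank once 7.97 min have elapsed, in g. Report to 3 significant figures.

Total volume: dV/dt = Q_in − Q_out = -77.300 gal/min, so V(t) = 1600 − 77.300 t and V(7.97) = 983.92 gal.
Solute balance: dm/dt = 0 − Q_out C = −Q_out m/V(t).
dm/m = −Q_out dt/(V₀ − 77.300 t); integrating gives ln(m/m₀) = −(Q_out/(Q_in−Q_out)) ln(V/V₀).
m = m₀ (V₀/V)^(Q_out/(Q_in−Q_out)) = 78.7 × (1600/983.92)^(-1.7206) = 34.092 g.

34.1 g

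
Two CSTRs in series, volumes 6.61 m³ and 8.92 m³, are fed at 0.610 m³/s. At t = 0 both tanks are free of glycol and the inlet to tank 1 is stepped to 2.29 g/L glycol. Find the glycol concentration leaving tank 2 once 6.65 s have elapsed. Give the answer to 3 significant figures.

0.226 g/L

Time constants: τᵢ = Vᵢ/Q for each well-mixed tank.
τ₁ = 6.61/0.610 = 10.836 s; τ₂ = 8.92/0.610 = 14.623 s.
Solving the cascade with C₁(0)=C₂(0)=0 gives C₂(t) = C_in[1 − (τ₁ e^(−t/τ₁) − τ₂ e^(−t/τ₂))/(τ₁ − τ₂)].
At t = 6.65: e^(−t/τ₁) = 0.54135, e^(−t/τ₂) = 0.63460.
C₂ = 2.29·[1 − (10.836·0.54135 − 14.623·0.63460)/(-3.7869)] = 2.29·0.098575 = 0.22574 g/L.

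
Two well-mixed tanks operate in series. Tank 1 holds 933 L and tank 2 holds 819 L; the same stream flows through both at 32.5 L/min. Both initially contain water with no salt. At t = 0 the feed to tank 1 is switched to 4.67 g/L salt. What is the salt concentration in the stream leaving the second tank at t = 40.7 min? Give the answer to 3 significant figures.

2.08 g/L

Time constants: τᵢ = Vᵢ/Q for each well-mixed tank.
τ₁ = 933/32.5 = 28.708 min; τ₂ = 819/32.5 = 25.200 min.
Tank 1: C₁ = C_in(1 − e^(−t/τ₁)). Tank 2 (τ₁ ≠ τ₂): C₂ = C_in[1 − (τ₁ e^(−t/τ₁) − τ₂ e^(−t/τ₂))/(τ₁ − τ₂)].
At t = 40.7: e^(−t/τ₁) = 0.24226, e^(−t/τ₂) = 0.19887.
C₂ = 4.67·[1 − (28.708·0.24226 − 25.200·0.19887)/(3.5077)] = 4.67·0.44604 = 2.0830 g/L.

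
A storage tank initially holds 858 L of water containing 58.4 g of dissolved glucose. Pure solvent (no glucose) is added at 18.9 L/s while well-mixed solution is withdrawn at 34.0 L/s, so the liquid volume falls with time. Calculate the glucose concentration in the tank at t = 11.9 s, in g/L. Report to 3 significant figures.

Let m(t) be the amount of glucose. Volume: V(t) = V₀ + (Q_in − Q_out) t = 858 − 15.100 t; V(11.9) = 678.31 L.
No glucose enters, so dm/dt = −Q_out · (m/V).
dm/m = −Q_out dt/(V₀ − 15.100 t); integrating gives ln(m/m₀) = −(Q_out/(Q_in−Q_out)) ln(V/V₀).
m = m₀ (V₀/V)^(Q_out/(Q_in−Q_out)) = 58.4 × (858/678.31)^(-2.2517) = 34.404 g.
C = m/V = 34.404/678.31 = 0.050720 g/L.

0.0507 g/L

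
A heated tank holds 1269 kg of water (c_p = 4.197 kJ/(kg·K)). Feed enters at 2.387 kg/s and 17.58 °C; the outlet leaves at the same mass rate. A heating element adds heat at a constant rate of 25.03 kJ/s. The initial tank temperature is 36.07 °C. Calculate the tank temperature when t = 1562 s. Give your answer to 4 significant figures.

Energy balance: M c_p dT/dt = ṁ c_p (T_in − T) + 25.03.
τ = M/ṁ = 531.630 s; T_ss = T_in + Q̇/(ṁ c_p) = 17.58 + 25.03/(2.387·4.197) = 20.0784 °C.
T approaches T_ss exponentially: T(t) = T_ss + (T₀ − T_ss) e^(−t/τ).
T(1562) = 20.0784 + (15.9916)·e^(−1562/531.630) = 20.0784 + (15.9916)·0.0529644 = 20.9254 °C.

20.93 °C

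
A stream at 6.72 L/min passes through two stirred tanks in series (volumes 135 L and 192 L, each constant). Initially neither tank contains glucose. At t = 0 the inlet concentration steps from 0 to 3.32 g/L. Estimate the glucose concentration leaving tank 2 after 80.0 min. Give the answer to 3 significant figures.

Time constants: τᵢ = Vᵢ/Q for each well-mixed tank.
τ₁ = 135/6.72 = 20.089 min; τ₂ = 192/6.72 = 28.571 min.
Tank 1: C₁ = C_in(1 − e^(−t/τ₁)). Tank 2 (τ₁ ≠ τ₂): C₂ = C_in[1 − (τ₁ e^(−t/τ₁) − τ₂ e^(−t/τ₂))/(τ₁ − τ₂)].
At t = 80.0: e^(−t/τ₁) = 0.018644, e^(−t/τ₂) = 0.060810.
C₂ = 3.32·[1 − (20.089·0.018644 − 28.571·0.060810)/(-8.4821)] = 3.32·0.83932 = 2.7866 g/L.

2.79 g/L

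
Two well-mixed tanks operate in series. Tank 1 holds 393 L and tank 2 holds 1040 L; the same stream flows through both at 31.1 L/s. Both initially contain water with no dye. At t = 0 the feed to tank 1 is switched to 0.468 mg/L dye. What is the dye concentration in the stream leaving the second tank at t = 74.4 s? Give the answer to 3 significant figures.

0.387 mg/L

Species balance on tank i: dCᵢ/dt = (Cᵢ₋₁ − Cᵢ)/τᵢ with τᵢ = Vᵢ/Q.
τ₁ = 393/31.1 = 12.637 s; τ₂ = 1040/31.1 = 33.441 s.
Tank 1: C₁ = C_in(1 − e^(−t/τ₁)). Tank 2 (τ₁ ≠ τ₂): C₂ = C_in[1 − (τ₁ e^(−t/τ₁) − τ₂ e^(−t/τ₂))/(τ₁ − τ₂)].
At t = 74.4: e^(−t/τ₁) = 0.0027735, e^(−t/τ₂) = 0.10808.
C₂ = 0.468·[1 − (12.637·0.0027735 − 33.441·0.10808)/(-20.804)] = 0.468·0.82795 = 0.38748 mg/L.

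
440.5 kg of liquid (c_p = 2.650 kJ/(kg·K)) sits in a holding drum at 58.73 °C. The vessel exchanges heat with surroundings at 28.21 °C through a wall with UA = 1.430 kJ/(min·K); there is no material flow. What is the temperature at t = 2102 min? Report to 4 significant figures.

Unsteady energy balance on the tank contents: M c_p dT/dt = −UA(T − T_amb).
dT/dt = (T_ss − T)/τ with T_ss = T_amb = 28.2100 °C, τ = M c_p/UA = 440.5·2.650/1.430 = 816.311 min.
T approaches T_ss exponentially: T(t) = T_ss + (T₀ − T_ss) e^(−t/τ).
T(2102) = 28.2100 + (30.5200)·0.0761539 = 30.5342 °C.

30.53 °C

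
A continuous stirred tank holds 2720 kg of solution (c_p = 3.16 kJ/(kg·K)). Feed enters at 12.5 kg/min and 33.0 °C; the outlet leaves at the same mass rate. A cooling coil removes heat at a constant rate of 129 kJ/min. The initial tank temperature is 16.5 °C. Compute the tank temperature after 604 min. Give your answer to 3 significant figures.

28.9 °C

Energy balance: M c_p dT/dt = ṁ c_p (T_in − T) − 129.
τ = M/ṁ = 217.60 min; T_ss = T_in − Q̇/(ṁ c_p) = 33.0 − 129/(12.5·3.16) = 29.734 °C.
T approaches T_ss exponentially: T(t) = T_ss + (T₀ − T_ss) e^(−t/τ).
T(604) = 29.734 + (-13.234)·e^(−604/217.60) = 29.734 + (-13.234)·0.062304 = 28.910 °C.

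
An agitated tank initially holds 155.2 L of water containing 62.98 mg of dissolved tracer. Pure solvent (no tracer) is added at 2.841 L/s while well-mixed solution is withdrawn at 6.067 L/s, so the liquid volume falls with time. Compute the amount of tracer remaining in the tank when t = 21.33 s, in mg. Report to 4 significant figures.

Total volume: dV/dt = Q_in − Q_out = -3.22600 L/s, so V(t) = 155.2 − 3.22600 t and V(21.33) = 86.3894 L.
Solute balance: dm/dt = 0 − Q_out C = −Q_out m/V(t).
dm/m = −Q_out dt/(V₀ − 3.22600 t); integrating gives ln(m/m₀) = −(Q_out/(Q_in−Q_out)) ln(V/V₀).
m = m₀ (V₀/V)^(Q_out/(Q_in−Q_out)) = 62.98 × (155.2/86.3894)^(-1.88066) = 20.9269 mg.

20.93 mg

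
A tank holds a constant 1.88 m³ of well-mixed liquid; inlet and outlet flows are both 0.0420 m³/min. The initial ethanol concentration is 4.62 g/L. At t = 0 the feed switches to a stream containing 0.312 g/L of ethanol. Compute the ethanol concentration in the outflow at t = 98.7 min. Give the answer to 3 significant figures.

Transient balance on the dissolved component: V dC/dt = Q(C_in − C).
Rewrite as dC/dt + C/τ = C_in/τ, τ = V/Q = 44.762 min.
Integrating: C(t) = C_in + (C₀ − C_in) e^(−t/τ).
C(98.7) = 0.312 + (4.62 − 0.312)·e^(−98.7/44.762) = 0.312 + (4.3080)·0.11025 = 0.78696 g/L.

0.787 g/L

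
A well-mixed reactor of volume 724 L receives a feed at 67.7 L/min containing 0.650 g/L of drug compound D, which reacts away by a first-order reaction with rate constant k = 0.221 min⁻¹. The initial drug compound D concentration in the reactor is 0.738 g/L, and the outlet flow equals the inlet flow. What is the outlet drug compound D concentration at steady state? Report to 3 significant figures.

0.193 g/L

Species balance: V dC/dt = Q C_in − Q C − k V C.
At steady state: 0 = Q C_in − (Q + kV) C_ss, so C_ss = Q C_in/(Q + kV).
C_ss = 67.7·0.650/(67.7 + 0.221·724) = 44.005/227.70 = 0.19326 g/L.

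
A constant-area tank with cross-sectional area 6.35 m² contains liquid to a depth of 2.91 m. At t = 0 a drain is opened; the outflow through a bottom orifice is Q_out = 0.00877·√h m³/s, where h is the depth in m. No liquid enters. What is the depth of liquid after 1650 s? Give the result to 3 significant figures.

0.321 m

A dh/dt = −Q_out = −0.00877 √h.
This is separable: 2 d(√h)/dt = −0.00877/A, so √h = √h₀ − (0.00877/(2A)) t.
√h = √2.91 − 0.00877·1650/(2·6.35) = 1.7059 − 1.1394 = 0.56646.
h = 0.56646² = 0.32088 m.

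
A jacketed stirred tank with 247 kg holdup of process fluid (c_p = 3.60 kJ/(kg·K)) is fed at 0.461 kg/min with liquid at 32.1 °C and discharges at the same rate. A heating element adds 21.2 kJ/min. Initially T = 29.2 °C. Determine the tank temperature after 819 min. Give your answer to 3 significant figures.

41.5 °C

M c_p dT/dt = ṁ c_p (T_in − T) + Q̇.
Rearrange: dT/dt = (T_ss − T)/τ with τ = M/ṁ = 535.79 min and T_ss = T_in + Q̇/(ṁ c_p) = 44.874 °C.
Solution: T(t) = T_ss + (T₀ − T_ss) e^(−t/τ).
T(819) = 44.874 + (-15.674)·e^(−819/535.79) = 44.874 + (-15.674)·0.21684 = 41.475 °C.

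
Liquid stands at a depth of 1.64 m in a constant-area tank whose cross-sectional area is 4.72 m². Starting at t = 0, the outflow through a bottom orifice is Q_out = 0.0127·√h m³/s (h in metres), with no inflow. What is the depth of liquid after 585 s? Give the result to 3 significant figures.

0.244 m

A dh/dt = −Q_out = −0.0127 √h.
Separate and integrate: 2(√h − √h₀) = −(0.0127/A) t.
√h = √1.64 − 0.0127·585/(2·4.72) = 1.2806 − 0.78702 = 0.49360.
h = 0.49360² = 0.24364 m.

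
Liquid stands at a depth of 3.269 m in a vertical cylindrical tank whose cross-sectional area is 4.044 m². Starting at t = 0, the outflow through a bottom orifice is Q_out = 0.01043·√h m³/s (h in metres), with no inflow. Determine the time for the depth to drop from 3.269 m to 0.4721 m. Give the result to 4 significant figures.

With no inflow, A dh/dt = −0.01043 √h.
Separate and integrate: 2(√h − √h₀) = −(0.01043/A) t.
t = 2A(√h₀ − √h)/0.01043 = 2·4.044·(√3.269 − √0.4721)/0.01043
  = 8.08800 × (1.80804 − 0.687095) / 0.01043 = 869.241 s.

869.2 s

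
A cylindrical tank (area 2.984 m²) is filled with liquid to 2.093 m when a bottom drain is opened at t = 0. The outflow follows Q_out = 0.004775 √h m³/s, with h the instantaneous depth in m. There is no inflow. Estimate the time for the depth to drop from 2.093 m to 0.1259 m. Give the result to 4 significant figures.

With no inflow, A dh/dt = −0.004775 √h.
This is separable: 2 d(√h)/dt = −0.004775/A, so √h = √h₀ − (0.004775/(2A)) t.
t = 2A(√h₀ − √h)/0.004775 = 2·2.984·(√2.093 − √0.1259)/0.004775
  = 5.96800 × (1.44672 − 0.354824) / 0.004775 = 1364.70 s.

1365 s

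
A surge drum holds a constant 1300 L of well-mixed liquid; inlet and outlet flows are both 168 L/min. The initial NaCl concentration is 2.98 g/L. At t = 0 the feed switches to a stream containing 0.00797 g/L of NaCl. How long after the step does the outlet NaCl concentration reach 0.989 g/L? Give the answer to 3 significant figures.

8.58 min

Species balance: V dC/dt = Q(C_in − C) ⇒ τ = V/Q = 7.7381 min.
C(t) = C_in + (C₀ − C_in) e^(−t/τ). Set C = 0.989 and solve for t:
e^(−t/τ) = (C − C_in)/(C₀ − C_in) = (0.989 − 0.00797)/(2.98 − 0.00797) = 0.33009
t = −τ ln(…) = 7.7381 × 1.1084 = 8.5769 min.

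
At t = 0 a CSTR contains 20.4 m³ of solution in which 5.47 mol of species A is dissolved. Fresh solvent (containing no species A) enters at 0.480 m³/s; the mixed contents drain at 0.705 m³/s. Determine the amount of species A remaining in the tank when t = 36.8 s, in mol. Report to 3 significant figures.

Let m(t) be the amount of species A. Volume: V(t) = V₀ + (Q_in − Q_out) t = 20.4 − 0.22500 t; V(36.8) = 12.120 m³.
Solute balance: dm/dt = 0 − Q_out C = −Q_out m/V(t).
dm/m = −Q_out dt/(V₀ − 0.22500 t); integrating gives ln(m/m₀) = −(Q_out/(Q_in−Q_out)) ln(V/V₀).
m = m₀ (V₀/V)^(Q_out/(Q_in−Q_out)) = 5.47 × (20.4/12.120)^(-3.1333) = 1.0702 mol.

1.07 mol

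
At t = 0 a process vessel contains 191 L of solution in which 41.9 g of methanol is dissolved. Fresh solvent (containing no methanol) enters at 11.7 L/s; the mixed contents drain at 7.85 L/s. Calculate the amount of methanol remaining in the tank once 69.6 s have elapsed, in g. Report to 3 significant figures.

Total volume: dV/dt = Q_in − Q_out = 3.8500 L/s, so V(t) = 191 + 3.8500 t and V(69.6) = 458.96 L.
No methanol enters, so dm/dt = −Q_out · (m/V).
dm/m = −Q_out dt/(V₀ + 3.8500 t); integrating gives ln(m/m₀) = −(Q_out/(Q_in−Q_out)) ln(V/V₀).
m = m₀ (V₀/V)^(Q_out/(Q_in−Q_out)) = 41.9 × (191/458.96)^(2.0390) = 7.0129 g.

7.01 g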